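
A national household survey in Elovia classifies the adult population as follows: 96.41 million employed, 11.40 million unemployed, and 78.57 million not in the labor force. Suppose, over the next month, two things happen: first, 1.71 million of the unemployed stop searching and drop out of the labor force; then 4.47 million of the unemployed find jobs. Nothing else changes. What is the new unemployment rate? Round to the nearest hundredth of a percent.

Initially, labor force = 96.41 + 11.40 = 107.81 million, so u = 11.40/107.81 = 10.57%.
After the first change, unemployed and labor force both fall by 1.71 → E = 96.41, U = 9.69, labor force = 106.10 million.
After the second change, unemployed falls and employed rises by 4.47; labor force unchanged → E = 100.88, U = 5.22, labor force = 106.10 million.
New unemployment rate = 5.22 / 106.10 = 4.92%.

New unemployment rate ≈ 4.92%.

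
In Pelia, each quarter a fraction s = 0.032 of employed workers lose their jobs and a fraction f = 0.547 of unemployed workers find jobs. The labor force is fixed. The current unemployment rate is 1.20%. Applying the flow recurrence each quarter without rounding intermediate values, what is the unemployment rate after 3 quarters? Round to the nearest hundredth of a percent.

Unemployment rate after three quarters ≈ 5.20%.

With a fixed labor force, u_{t+1} = u_t + s·(1−u_t) − f·u_t = u_t·(1−s−f) + s.
Here 1−s−f = 0.421 and s = 0.032.
u_1 = 0.012000 × 0.421 + 0.032 = 0.037052.
u_2 = 0.037052 × 0.421 + 0.032 = 0.047599.
u_3 = 0.047599 × 0.421 + 0.032 = 0.052039.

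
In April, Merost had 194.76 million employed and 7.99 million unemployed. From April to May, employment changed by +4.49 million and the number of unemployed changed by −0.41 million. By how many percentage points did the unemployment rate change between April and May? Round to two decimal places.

The unemployment rate changed by −0.28 percentage points.

April: labor force = 194.76 + 7.99 = 202.75; u = 7.99/202.75 = 3.94%.
May: labor force = 199.25 + 7.58 = 206.83; u = 7.58/206.83 = 3.66%.
Change = 3.66% − 3.94% = −0.28 pp.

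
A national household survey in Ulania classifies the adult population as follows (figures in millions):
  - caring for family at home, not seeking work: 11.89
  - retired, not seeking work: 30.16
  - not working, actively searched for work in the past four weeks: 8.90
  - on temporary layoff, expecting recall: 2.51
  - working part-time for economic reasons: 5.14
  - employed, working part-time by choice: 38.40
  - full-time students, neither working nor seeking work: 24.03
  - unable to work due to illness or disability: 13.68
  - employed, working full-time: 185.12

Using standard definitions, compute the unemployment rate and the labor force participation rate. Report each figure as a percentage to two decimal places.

Unemployment rate ≈ 4.75%; labor force participation rate ≈ 75.06%.

Employed = 5.14 + 38.40 + 185.12 = 228.66 million (anyone who worked, including part-time for economic reasons, counts as employed).
Unemployed = 8.90 + 2.51 = 11.41 million (jobless and actively searching, or on temporary layoff).
Labor force = 228.66 + 11.41 = 240.07 million.
Not in labor force = 11.89 + 30.16 + 24.03 + 13.68 = 79.76 million (those not working and not actively searching are outside the labor force).
Civilian working-age population = 240.07 + 79.76 = 319.83 million.
Unemployment rate = 11.41 / 240.07 = 4.75%.
Labor force participation rate = 240.07 / 319.83 = 75.06%.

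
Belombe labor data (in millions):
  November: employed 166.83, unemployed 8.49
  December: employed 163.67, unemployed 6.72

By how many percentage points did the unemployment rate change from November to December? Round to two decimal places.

The unemployment rate changed by −0.90 percentage points.

November: labor force = 166.83 + 8.49 = 175.32; u = 8.49/175.32 = 4.84%.
December: labor force = 163.67 + 6.72 = 170.39; u = 6.72/170.39 = 3.94%.
Change = 3.94% − 4.84% = −0.90 pp.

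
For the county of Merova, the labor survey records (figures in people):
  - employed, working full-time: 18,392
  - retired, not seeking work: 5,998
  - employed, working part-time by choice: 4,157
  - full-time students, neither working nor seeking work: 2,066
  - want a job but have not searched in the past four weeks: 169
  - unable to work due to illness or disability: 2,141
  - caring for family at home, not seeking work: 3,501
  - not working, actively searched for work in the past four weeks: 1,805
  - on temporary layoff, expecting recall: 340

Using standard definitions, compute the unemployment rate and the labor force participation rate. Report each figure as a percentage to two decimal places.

Employed = 18,392 + 4,157 = 22,549.
Unemployed = 1,805 + 340 = 2,145 (jobless and actively searching, or on temporary layoff).
Labor force = 22,549 + 2,145 = 24,694.
Not in labor force = 5,998 + 2,066 + 169 + 2,141 + 3,501 = 13,875 (those not working and not actively searching are outside the labor force — including those who want a job but have given up searching).
Civilian working-age population = 24,694 + 13,875 = 38,569.
Unemployment rate = 2,145 / 24,694 = 8.69%.
Labor force participation rate = 24,694 / 38,569 = 64.03%.

Unemployment rate ≈ 8.69%; labor force participation rate ≈ 64.03%.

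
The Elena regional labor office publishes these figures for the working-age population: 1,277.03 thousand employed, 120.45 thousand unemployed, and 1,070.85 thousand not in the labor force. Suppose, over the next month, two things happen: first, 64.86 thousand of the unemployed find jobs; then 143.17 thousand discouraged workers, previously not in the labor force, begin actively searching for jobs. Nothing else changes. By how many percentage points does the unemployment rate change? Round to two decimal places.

The unemployment rate changes by +4.28 percentage points.

Initially, labor force = 1,277.03 + 120.45 = 1,397.48 thousand, so u = 120.45/1,397.48 = 8.62%.
After the first change, unemployed falls and employed rises by 64.86; labor force unchanged → E = 1,341.89, U = 55.59, labor force = 1,397.48 thousand.
After the second change, unemployed and labor force both rise by 143.17 → E = 1,341.89, U = 198.76, labor force = 1,540.65 thousand.
New unemployment rate = 198.76 / 1,540.65 = 12.90%.
Change = 12.90% − 8.62% = +4.28 percentage points.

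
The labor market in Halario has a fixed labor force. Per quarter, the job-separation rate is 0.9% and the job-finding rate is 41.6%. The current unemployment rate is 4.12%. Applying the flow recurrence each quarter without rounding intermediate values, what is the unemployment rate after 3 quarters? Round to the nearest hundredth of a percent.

With a fixed labor force, u_{t+1} = u_t + s·(1−u_t) − f·u_t = u_t·(1−s−f) + s.
Here 1−s−f = 0.575 and s = 0.009.
u_1 = 0.041200 × 0.575 + 0.009 = 0.032690.
u_2 = 0.032690 × 0.575 + 0.009 = 0.027797.
u_3 = 0.027797 × 0.575 + 0.009 = 0.024983.

Unemployment rate after three quarters ≈ 2.50%.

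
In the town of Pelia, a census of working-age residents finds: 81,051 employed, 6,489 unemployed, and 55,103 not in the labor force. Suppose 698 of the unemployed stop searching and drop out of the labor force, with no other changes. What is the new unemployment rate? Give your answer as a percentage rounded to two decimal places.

Initially, labor force = 81,051 + 6,489 = 87,540, so u = 6,489/87,540 = 7.41%.
After the change, unemployed and labor force both fall by 698 → E = 81,051, U = 5,791, labor force = 86,842.
New unemployment rate = 5,791 / 86,842 = 6.67%.

New unemployment rate ≈ 6.67%.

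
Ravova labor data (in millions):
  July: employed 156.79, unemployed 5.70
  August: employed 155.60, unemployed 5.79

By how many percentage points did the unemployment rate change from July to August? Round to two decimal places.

July: labor force = 156.79 + 5.70 = 162.49; u = 5.70/162.49 = 3.51%.
August: labor force = 155.60 + 5.79 = 161.39; u = 5.79/161.39 = 3.59%.
Change = 3.59% − 3.51% = +0.08 pp.

The unemployment rate changed by +0.08 percentage points.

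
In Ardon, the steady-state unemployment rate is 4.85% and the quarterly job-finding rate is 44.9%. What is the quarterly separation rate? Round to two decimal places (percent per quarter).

Separation rate ≈ 2.29% per quarter.

From u* = s/(s+f): s = u·f/(1−u).
s = 0.0485 × 44.9 / (1 − 0.0485) = 2.1776 / 0.9515 ≈ 2.29% per quarter.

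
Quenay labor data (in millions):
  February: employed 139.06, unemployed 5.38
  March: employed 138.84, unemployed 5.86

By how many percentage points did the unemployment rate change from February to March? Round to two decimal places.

February: labor force = 139.06 + 5.38 = 144.44; u = 5.38/144.44 = 3.72%.
March: labor force = 138.84 + 5.86 = 144.70; u = 5.86/144.70 = 4.05%.
Change = 4.05% − 3.72% = +0.33 pp.

The unemployment rate changed by +0.33 percentage points.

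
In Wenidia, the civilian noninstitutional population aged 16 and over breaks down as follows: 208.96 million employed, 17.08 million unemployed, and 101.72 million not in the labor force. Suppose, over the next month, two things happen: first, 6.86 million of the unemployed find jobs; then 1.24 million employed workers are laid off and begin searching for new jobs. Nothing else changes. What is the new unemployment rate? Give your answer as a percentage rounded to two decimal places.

Initially, labor force = 208.96 + 17.08 = 226.04 million, so u = 17.08/226.04 = 7.56%.
After the first change, unemployed falls and employed rises by 6.86; labor force unchanged → E = 215.82, U = 10.22, labor force = 226.04 million.
After the second change, employed falls and unemployed rises by 1.24; labor force unchanged → E = 214.58, U = 11.46, labor force = 226.04 million.
New unemployment rate = 11.46 / 226.04 = 5.07%.

New unemployment rate ≈ 5.07%.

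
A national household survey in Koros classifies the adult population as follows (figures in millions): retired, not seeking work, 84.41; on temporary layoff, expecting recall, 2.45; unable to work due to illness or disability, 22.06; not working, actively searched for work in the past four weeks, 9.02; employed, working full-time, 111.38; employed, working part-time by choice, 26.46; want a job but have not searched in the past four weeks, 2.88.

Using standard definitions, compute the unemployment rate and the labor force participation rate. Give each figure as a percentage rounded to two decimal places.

Employed = 111.38 + 26.46 = 137.84 million.
Unemployed = 2.45 + 9.02 = 11.47 million (jobless and actively searching, or on temporary layoff).
Labor force = 137.84 + 11.47 = 149.31 million.
Not in labor force = 84.41 + 22.06 + 2.88 = 109.35 million (those not working and not actively searching are outside the labor force — including those who want a job but have given up searching).
Civilian working-age population = 149.31 + 109.35 = 258.66 million.
Unemployment rate = 11.47 / 149.31 = 7.68%.
Labor force participation rate = 149.31 / 258.66 = 57.72%.

Unemployment rate ≈ 7.68%; labor force participation rate ≈ 57.72%.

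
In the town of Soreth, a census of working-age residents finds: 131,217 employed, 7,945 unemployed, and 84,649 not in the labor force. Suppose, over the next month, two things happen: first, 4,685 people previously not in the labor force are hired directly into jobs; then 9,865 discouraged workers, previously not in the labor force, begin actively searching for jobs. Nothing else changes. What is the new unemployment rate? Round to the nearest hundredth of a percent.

New unemployment rate ≈ 11.59%.

Initially, labor force = 131,217 + 7,945 = 139,162, so u = 7,945/139,162 = 5.71%.
After the first change, employed and labor force both rise by 4,685; unemployed unchanged → E = 135,902, U = 7,945, labor force = 143,847.
After the second change, unemployed and labor force both rise by 9,865 → E = 135,902, U = 17,810, labor force = 153,712.
New unemployment rate = 17,810 / 153,712 = 11.59%.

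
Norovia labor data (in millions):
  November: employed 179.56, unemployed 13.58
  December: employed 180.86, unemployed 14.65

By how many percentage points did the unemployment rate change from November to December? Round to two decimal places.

November: labor force = 179.56 + 13.58 = 193.14; u = 13.58/193.14 = 7.03%.
December: labor force = 180.86 + 14.65 = 195.51; u = 14.65/195.51 = 7.49%.
Change = 7.49% − 7.03% = +0.46 pp.

The unemployment rate changed by +0.46 percentage points.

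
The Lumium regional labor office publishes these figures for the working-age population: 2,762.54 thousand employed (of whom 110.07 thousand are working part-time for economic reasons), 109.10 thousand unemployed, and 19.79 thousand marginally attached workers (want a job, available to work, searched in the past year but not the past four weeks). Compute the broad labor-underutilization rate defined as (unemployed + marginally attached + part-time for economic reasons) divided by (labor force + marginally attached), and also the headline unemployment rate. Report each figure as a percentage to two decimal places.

Broad underutilization rate ≈ 8.26%; headline unemployment rate ≈ 3.80%.

Labor force = 2,762.54 + 109.10 = 2,871.64 thousand.
Numerator = 109.10 + 19.79 + 110.07 = 238.96 thousand.
Denominator = 2,871.64 + 19.79 = 2,891.43 thousand.
Broad rate = 238.96 / 2,891.43 = 8.26%.
Headline unemployment rate = 109.10 / 2,871.64 = 3.80%.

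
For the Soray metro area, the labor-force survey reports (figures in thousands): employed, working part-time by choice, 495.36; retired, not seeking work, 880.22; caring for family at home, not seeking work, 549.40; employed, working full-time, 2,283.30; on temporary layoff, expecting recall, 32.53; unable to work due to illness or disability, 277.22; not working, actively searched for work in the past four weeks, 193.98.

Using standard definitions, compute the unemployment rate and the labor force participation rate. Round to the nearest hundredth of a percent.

Unemployment rate ≈ 7.54%; labor force participation rate ≈ 63.78%.

Employed = 495.36 + 2,283.30 = 2,778.66 thousand.
Unemployed = 32.53 + 193.98 = 226.51 thousand (jobless and actively searching, or on temporary layoff).
Labor force = 2,778.66 + 226.51 = 3,005.17 thousand.
Not in labor force = 880.22 + 549.40 + 277.22 = 1,706.84 thousand (those not working and not actively searching are outside the labor force).
Civilian working-age population = 3,005.17 + 1,706.84 = 4,712.01 thousand.
Unemployment rate = 226.51 / 3,005.17 = 7.54%.
Labor force participation rate = 3,005.17 / 4,712.01 = 63.78%.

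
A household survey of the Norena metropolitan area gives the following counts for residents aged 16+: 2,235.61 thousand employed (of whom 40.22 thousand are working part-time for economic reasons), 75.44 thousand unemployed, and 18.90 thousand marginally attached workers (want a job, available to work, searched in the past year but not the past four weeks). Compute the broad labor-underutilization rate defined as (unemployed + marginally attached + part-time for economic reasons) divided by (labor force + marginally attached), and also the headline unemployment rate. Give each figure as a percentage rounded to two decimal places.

Labor force = 2,235.61 + 75.44 = 2,311.05 thousand.
Numerator = 75.44 + 18.90 + 40.22 = 134.56 thousand.
Denominator = 2,311.05 + 18.90 = 2,329.95 thousand.
Broad rate = 134.56 / 2,329.95 = 5.78%.
Headline unemployment rate = 75.44 / 2,311.05 = 3.26%.

Broad underutilization rate ≈ 5.78%; headline unemployment rate ≈ 3.26%.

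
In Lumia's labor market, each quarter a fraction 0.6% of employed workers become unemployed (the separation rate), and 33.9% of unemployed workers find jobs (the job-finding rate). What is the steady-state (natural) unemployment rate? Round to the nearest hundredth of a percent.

At steady state the flows balance: s·E = f·U, so U/(E+U) = s/(s+f).
u* = 0.6 / (0.6 + 33.9) = 0.6 / 34.50 = 1.74%.

Steady-state unemployment rate ≈ 1.74%.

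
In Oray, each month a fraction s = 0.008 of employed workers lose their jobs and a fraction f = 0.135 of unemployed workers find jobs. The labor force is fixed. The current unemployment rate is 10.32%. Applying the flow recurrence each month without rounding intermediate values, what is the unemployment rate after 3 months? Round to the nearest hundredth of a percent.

Unemployment rate after three months ≈ 8.57%.

With a fixed labor force, u_{t+1} = u_t + s·(1−u_t) − f·u_t = u_t·(1−s−f) + s.
Here 1−s−f = 0.857 and s = 0.008.
u_1 = 0.103200 × 0.857 + 0.008 = 0.096442.
u_2 = 0.096442 × 0.857 + 0.008 = 0.090651.
u_3 = 0.090651 × 0.857 + 0.008 = 0.085688.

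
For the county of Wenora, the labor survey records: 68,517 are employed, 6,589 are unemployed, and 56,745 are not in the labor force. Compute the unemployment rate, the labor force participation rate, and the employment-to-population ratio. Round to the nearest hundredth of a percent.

Unemployment rate ≈ 8.77%; labor force participation rate ≈ 56.96%; employment-population ratio ≈ 51.97%.

Labor force = employed + unemployed = 68,517 + 6,589 = 75,106.
Working-age population = 75,106 + 56,745 = 131,851.
Unemployment rate = 6,589 / 75,106 = 8.77%.
Labor force participation rate = 75,106 / 131,851 = 56.96%.
Employment-population ratio = 68,517 / 131,851 = 51.97%.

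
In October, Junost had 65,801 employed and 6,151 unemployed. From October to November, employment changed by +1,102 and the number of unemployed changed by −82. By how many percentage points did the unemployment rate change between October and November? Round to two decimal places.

The unemployment rate changed by −0.23 percentage points.

October: labor force = 65,801 + 6,151 = 71,952; u = 6,151/71,952 = 8.55%.
November: labor force = 66,903 + 6,069 = 72,972; u = 6,069/72,972 = 8.32%.
Change = 8.32% − 8.55% = −0.23 pp.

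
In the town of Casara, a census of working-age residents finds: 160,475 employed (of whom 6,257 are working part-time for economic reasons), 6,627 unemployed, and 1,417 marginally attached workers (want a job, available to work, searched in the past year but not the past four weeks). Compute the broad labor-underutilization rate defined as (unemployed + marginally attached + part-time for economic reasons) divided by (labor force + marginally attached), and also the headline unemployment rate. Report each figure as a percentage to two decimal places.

Labor force = 160,475 + 6,627 = 167,102.
Numerator = 6,627 + 1,417 + 6,257 = 14,301.
Denominator = 167,102 + 1,417 = 168,519.
Broad rate = 14,301 / 168,519 = 8.49%.
Headline unemployment rate = 6,627 / 167,102 = 3.97%.

Broad underutilization rate ≈ 8.49%; headline unemployment rate ≈ 3.97%.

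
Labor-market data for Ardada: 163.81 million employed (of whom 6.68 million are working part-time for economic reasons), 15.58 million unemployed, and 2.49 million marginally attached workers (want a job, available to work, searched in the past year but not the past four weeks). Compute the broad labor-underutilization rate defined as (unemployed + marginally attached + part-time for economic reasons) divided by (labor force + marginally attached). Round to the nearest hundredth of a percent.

Labor force = 163.81 + 15.58 = 179.39 million.
Numerator = 15.58 + 2.49 + 6.68 = 24.75 million.
Denominator = 179.39 + 2.49 = 181.88 million.
Broad rate = 24.75 / 181.88 = 13.61%.

Broad underutilization rate ≈ 13.61%.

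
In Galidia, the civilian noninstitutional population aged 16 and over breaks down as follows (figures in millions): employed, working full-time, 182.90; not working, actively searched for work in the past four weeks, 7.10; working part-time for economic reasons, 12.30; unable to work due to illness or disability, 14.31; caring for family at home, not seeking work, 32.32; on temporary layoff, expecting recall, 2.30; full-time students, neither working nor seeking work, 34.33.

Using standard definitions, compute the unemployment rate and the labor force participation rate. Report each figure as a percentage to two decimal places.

Unemployment rate ≈ 4.59%; labor force participation rate ≈ 71.65%.

Employed = 182.90 + 12.30 = 195.20 million (anyone who worked, including part-time for economic reasons, counts as employed).
Unemployed = 7.10 + 2.30 = 9.40 million (jobless and actively searching, or on temporary layoff).
Labor force = 195.20 + 9.40 = 204.60 million.
Not in labor force = 14.31 + 32.32 + 34.33 = 80.96 million (those not working and not actively searching are outside the labor force).
Civilian working-age population = 204.60 + 80.96 = 285.56 million.
Unemployment rate = 9.40 / 204.60 = 4.59%.
Labor force participation rate = 204.60 / 285.56 = 71.65%.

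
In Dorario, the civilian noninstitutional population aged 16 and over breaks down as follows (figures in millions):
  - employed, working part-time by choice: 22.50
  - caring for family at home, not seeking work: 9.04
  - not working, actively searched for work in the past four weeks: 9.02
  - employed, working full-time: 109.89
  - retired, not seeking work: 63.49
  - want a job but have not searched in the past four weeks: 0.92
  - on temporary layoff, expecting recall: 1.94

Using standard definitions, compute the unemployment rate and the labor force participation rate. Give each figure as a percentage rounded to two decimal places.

Employed = 22.50 + 109.89 = 132.39 million.
Unemployed = 9.02 + 1.94 = 10.96 million (jobless and actively searching, or on temporary layoff).
Labor force = 132.39 + 10.96 = 143.35 million.
Not in labor force = 9.04 + 63.49 + 0.92 = 73.45 million (those not working and not actively searching are outside the labor force — including those who want a job but have given up searching).
Civilian working-age population = 143.35 + 73.45 = 216.80 million.
Unemployment rate = 10.96 / 143.35 = 7.65%.
Labor force participation rate = 143.35 / 216.80 = 66.12%.

Unemployment rate ≈ 7.65%; labor force participation rate ≈ 66.12%.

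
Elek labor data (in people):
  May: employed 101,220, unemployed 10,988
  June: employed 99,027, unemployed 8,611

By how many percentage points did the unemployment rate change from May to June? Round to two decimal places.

The unemployment rate changed by −1.79 percentage points.

May: labor force = 101,220 + 10,988 = 112,208; u = 10,988/112,208 = 9.79%.
June: labor force = 99,027 + 8,611 = 107,638; u = 8,611/107,638 = 8.00%.
Change = 8.00% − 9.79% = −1.79 pp.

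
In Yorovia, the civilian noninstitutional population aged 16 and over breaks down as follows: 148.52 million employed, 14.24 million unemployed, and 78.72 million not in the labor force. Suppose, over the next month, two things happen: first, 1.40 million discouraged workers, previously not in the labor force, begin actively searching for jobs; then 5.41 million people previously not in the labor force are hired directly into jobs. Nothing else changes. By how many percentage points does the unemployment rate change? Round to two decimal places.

Initially, labor force = 148.52 + 14.24 = 162.76 million, so u = 14.24/162.76 = 8.75%.
After the first change, unemployed and labor force both rise by 1.40 → E = 148.52, U = 15.64, labor force = 164.16 million.
After the second change, employed and labor force both rise by 5.41; unemployed unchanged → E = 153.93, U = 15.64, labor force = 169.57 million.
New unemployment rate = 15.64 / 169.57 = 9.22%.
Change = 9.22% − 8.75% = +0.47 percentage points.

The unemployment rate changes by +0.47 percentage points.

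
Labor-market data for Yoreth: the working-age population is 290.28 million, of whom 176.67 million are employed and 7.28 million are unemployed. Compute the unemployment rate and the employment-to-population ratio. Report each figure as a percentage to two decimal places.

Unemployment rate ≈ 3.96%; employment-population ratio ≈ 60.86%.

Labor force = employed + unemployed = 176.67 + 7.28 = 183.95 million.
Unemployment rate = 7.28 / 183.95 = 3.96%.
Employment-population ratio = 176.67 / 290.28 = 60.86%.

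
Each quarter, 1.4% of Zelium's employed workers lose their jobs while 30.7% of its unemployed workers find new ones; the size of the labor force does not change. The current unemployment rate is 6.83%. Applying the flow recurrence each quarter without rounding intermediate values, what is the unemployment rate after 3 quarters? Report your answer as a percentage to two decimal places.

Unemployment rate after three quarters ≈ 5.13%.

With a fixed labor force, u_{t+1} = u_t + s·(1−u_t) − f·u_t = u_t·(1−s−f) + s.
Here 1−s−f = 0.679 and s = 0.014.
u_1 = 0.068300 × 0.679 + 0.014 = 0.060376.
u_2 = 0.060376 × 0.679 + 0.014 = 0.054995.
u_3 = 0.054995 × 0.679 + 0.014 = 0.051342.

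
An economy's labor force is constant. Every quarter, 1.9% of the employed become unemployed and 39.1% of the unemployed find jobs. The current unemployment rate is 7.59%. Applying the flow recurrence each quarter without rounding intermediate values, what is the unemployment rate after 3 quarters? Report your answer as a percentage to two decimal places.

Unemployment rate after three quarters ≈ 5.24%.

With a fixed labor force, u_{t+1} = u_t + s·(1−u_t) − f·u_t = u_t·(1−s−f) + s.
Here 1−s−f = 0.590 and s = 0.019.
u_1 = 0.075900 × 0.590 + 0.019 = 0.063781.
u_2 = 0.063781 × 0.590 + 0.019 = 0.056631.
u_3 = 0.056631 × 0.590 + 0.019 = 0.052412.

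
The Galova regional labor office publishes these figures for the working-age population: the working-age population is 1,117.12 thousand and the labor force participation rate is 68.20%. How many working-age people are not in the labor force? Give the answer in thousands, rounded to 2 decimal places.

About 355.24 thousand are not in the labor force.

Share not in the labor force = 1 − 0.6820 = 0.3180.
Not in labor force = 0.3180 × 1,117.12 ≈ 355.24 thousand.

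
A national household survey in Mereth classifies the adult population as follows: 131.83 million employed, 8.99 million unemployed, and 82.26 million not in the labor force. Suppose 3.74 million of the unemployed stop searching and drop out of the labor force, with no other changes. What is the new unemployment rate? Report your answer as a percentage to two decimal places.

New unemployment rate ≈ 3.83%.

Initially, labor force = 131.83 + 8.99 = 140.82 million, so u = 8.99/140.82 = 6.38%.
After the change, unemployed and labor force both fall by 3.74 → E = 131.83, U = 5.25, labor force = 137.08 million.
New unemployment rate = 5.25 / 137.08 = 3.83%.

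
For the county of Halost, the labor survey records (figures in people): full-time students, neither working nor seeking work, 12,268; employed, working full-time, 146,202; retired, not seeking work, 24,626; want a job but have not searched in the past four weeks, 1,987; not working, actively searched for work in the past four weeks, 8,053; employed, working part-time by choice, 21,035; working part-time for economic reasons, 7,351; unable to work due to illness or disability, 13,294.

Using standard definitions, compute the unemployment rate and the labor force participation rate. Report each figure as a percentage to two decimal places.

Unemployment rate ≈ 4.41%; labor force participation rate ≈ 77.78%.

Employed = 146,202 + 21,035 + 7,351 = 174,588 (anyone who worked, including part-time for economic reasons, counts as employed).
Unemployed = 8,053.
Labor force = 174,588 + 8,053 = 182,641.
Not in labor force = 12,268 + 24,626 + 1,987 + 13,294 = 52,175 (those not working and not actively searching are outside the labor force — including those who want a job but have given up searching).
Civilian working-age population = 182,641 + 52,175 = 234,816.
Unemployment rate = 8,053 / 182,641 = 4.41%.
Labor force participation rate = 182,641 / 234,816 = 77.78%.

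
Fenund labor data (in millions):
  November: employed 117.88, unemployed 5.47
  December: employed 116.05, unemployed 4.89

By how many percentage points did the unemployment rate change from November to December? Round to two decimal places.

November: labor force = 117.88 + 5.47 = 123.35; u = 5.47/123.35 = 4.43%.
December: labor force = 116.05 + 4.89 = 120.94; u = 4.89/120.94 = 4.04%.
Change = 4.04% − 4.43% = −0.39 pp.

The unemployment rate changed by −0.39 percentage points.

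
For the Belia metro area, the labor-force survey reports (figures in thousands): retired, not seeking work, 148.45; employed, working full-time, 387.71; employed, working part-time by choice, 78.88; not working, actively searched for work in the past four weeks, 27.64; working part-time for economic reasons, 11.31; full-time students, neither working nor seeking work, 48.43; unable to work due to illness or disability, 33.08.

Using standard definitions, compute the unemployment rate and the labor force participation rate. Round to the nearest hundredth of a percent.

Unemployment rate ≈ 5.47%; labor force participation rate ≈ 68.73%.

Employed = 387.71 + 78.88 + 11.31 = 477.90 thousand (anyone who worked, including part-time for economic reasons, counts as employed).
Unemployed = 27.64 thousand.
Labor force = 477.90 + 27.64 = 505.54 thousand.
Not in labor force = 148.45 + 48.43 + 33.08 = 229.96 thousand (those not working and not actively searching are outside the labor force).
Civilian working-age population = 505.54 + 229.96 = 735.50 thousand.
Unemployment rate = 27.64 / 505.54 = 5.47%.
Labor force participation rate = 505.54 / 735.50 = 68.73%.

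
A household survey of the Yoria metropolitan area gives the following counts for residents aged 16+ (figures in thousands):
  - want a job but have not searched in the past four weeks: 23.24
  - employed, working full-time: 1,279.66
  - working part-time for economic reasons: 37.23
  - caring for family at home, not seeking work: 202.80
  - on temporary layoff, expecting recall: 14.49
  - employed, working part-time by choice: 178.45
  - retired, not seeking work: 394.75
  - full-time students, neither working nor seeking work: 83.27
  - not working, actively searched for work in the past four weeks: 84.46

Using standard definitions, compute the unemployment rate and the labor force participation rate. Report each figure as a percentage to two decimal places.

Unemployment rate ≈ 6.21%; labor force participation rate ≈ 69.37%.

Employed = 1,279.66 + 37.23 + 178.45 = 1,495.34 thousand (anyone who worked, including part-time for economic reasons, counts as employed).
Unemployed = 14.49 + 84.46 = 98.95 thousand (jobless and actively searching, or on temporary layoff).
Labor force = 1,495.34 + 98.95 = 1,594.29 thousand.
Not in labor force = 23.24 + 202.80 + 394.75 + 83.27 = 704.06 thousand (those not working and not actively searching are outside the labor force — including those who want a job but have given up searching).
Civilian working-age population = 1,594.29 + 704.06 = 2,298.35 thousand.
Unemployment rate = 98.95 / 1,594.29 = 6.21%.
Labor force participation rate = 1,594.29 / 2,298.35 = 69.37%.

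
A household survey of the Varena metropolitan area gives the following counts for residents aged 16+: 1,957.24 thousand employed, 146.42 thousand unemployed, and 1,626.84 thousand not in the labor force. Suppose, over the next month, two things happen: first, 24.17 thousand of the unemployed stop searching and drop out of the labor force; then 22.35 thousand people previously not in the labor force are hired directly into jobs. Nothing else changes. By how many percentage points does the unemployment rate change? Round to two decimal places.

The unemployment rate changes by −1.14 percentage points.

Initially, labor force = 1,957.24 + 146.42 = 2,103.66 thousand, so u = 146.42/2,103.66 = 6.96%.
After the first change, unemployed and labor force both fall by 24.17 → E = 1,957.24, U = 122.25, labor force = 2,079.49 thousand.
After the second change, employed and labor force both rise by 22.35; unemployed unchanged → E = 1,979.59, U = 122.25, labor force = 2,101.84 thousand.
New unemployment rate = 122.25 / 2,101.84 = 5.82%.
Change = 5.82% − 6.96% = −1.14 percentage points.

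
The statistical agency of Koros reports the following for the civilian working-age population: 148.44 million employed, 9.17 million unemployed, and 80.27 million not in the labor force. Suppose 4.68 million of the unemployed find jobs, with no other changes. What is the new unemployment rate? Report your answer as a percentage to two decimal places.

New unemployment rate ≈ 2.85%.

Initially, labor force = 148.44 + 9.17 = 157.61 million, so u = 9.17/157.61 = 5.82%.
After the change, unemployed falls and employed rises by 4.68; labor force unchanged → E = 153.12, U = 4.49, labor force = 157.61 million.
New unemployment rate = 4.49 / 157.61 = 2.85%.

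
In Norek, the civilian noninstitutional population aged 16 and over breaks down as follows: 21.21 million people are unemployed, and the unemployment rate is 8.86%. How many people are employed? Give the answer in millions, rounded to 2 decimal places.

About 218.18 million are employed.

Labor force = U / u = 21.21 / 0.0886 ≈ 239.39 million.
Employed = labor force − unemployed = 239.39 − 21.21 = 218.18 million.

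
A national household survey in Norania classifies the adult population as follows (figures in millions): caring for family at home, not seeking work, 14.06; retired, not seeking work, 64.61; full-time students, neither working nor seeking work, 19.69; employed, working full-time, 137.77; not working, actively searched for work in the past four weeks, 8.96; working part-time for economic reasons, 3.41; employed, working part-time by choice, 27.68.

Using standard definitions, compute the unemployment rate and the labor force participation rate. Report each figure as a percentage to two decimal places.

Employed = 137.77 + 3.41 + 27.68 = 168.86 million (anyone who worked, including part-time for economic reasons, counts as employed).
Unemployed = 8.96 million.
Labor force = 168.86 + 8.96 = 177.82 million.
Not in labor force = 14.06 + 64.61 + 19.69 = 98.36 million (those not working and not actively searching are outside the labor force).
Civilian working-age population = 177.82 + 98.36 = 276.18 million.
Unemployment rate = 8.96 / 177.82 = 5.04%.
Labor force participation rate = 177.82 / 276.18 = 64.39%.

Unemployment rate ≈ 5.04%; labor force participation rate ≈ 64.39%.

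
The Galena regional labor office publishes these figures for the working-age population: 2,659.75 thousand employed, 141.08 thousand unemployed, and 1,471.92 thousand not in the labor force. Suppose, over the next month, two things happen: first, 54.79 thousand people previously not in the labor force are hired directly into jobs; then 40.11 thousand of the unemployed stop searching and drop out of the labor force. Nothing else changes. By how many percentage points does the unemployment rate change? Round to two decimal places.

The unemployment rate changes by −1.45 percentage points.

Initially, labor force = 2,659.75 + 141.08 = 2,800.83 thousand, so u = 141.08/2,800.83 = 5.04%.
After the first change, employed and labor force both rise by 54.79; unemployed unchanged → E = 2,714.54, U = 141.08, labor force = 2,855.62 thousand.
After the second change, unemployed and labor force both fall by 40.11 → E = 2,714.54, U = 100.97, labor force = 2,815.51 thousand.
New unemployment rate = 100.97 / 2,815.51 = 3.59%.
Change = 3.59% − 5.04% = −1.45 percentage points.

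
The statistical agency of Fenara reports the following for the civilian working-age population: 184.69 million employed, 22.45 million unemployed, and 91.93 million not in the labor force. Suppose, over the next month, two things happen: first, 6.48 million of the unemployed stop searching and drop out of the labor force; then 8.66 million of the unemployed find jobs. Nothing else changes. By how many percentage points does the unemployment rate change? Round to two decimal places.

The unemployment rate changes by −7.20 percentage points.

Initially, labor force = 184.69 + 22.45 = 207.14 million, so u = 22.45/207.14 = 10.84%.
After the first change, unemployed and labor force both fall by 6.48 → E = 184.69, U = 15.97, labor force = 200.66 million.
After the second change, unemployed falls and employed rises by 8.66; labor force unchanged → E = 193.35, U = 7.31, labor force = 200.66 million.
New unemployment rate = 7.31 / 200.66 = 3.64%.
Change = 3.64% − 10.84% = −7.20 percentage points.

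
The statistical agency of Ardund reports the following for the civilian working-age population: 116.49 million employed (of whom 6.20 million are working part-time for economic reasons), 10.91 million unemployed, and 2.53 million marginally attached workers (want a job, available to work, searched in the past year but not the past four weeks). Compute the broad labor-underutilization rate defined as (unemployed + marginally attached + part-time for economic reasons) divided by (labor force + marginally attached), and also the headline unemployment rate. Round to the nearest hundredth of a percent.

Labor force = 116.49 + 10.91 = 127.40 million.
Numerator = 10.91 + 2.53 + 6.20 = 19.64 million.
Denominator = 127.40 + 2.53 = 129.93 million.
Broad rate = 19.64 / 129.93 = 15.12%.
Headline unemployment rate = 10.91 / 127.40 = 8.56%.

Broad underutilization rate ≈ 15.12%; headline unemployment rate ≈ 8.56%.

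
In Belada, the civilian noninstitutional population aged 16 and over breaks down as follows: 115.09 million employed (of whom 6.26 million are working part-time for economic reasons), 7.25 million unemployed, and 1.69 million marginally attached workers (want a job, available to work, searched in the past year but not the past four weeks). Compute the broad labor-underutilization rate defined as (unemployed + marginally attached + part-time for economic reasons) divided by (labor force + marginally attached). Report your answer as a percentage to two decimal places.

Labor force = 115.09 + 7.25 = 122.34 million.
Numerator = 7.25 + 1.69 + 6.26 = 15.20 million.
Denominator = 122.34 + 1.69 = 124.03 million.
Broad rate = 15.20 / 124.03 = 12.26%.

Broad underutilization rate ≈ 12.26%.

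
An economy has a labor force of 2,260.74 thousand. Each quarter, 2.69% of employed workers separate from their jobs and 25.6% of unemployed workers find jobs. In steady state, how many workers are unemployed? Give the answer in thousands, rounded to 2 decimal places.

About 214.97 thousand are unemployed in steady state.

Steady-state unemployment rate u* = s/(s+f) = 2.69/(2.69+25.6) = 0.095087.
Unemployed = u* × labor force = 0.095087 × 2,260.74 ≈ 214.97 thousand.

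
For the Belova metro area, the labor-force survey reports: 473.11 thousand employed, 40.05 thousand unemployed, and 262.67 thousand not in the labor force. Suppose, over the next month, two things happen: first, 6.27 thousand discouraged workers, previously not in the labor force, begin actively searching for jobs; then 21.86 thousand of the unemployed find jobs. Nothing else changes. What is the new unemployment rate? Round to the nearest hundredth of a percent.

Initially, labor force = 473.11 + 40.05 = 513.16 thousand, so u = 40.05/513.16 = 7.80%.
After the first change, unemployed and labor force both rise by 6.27 → E = 473.11, U = 46.32, labor force = 519.43 thousand.
After the second change, unemployed falls and employed rises by 21.86; labor force unchanged → E = 494.97, U = 24.46, labor force = 519.43 thousand.
New unemployment rate = 24.46 / 519.43 = 4.71%.

New unemployment rate ≈ 4.71%.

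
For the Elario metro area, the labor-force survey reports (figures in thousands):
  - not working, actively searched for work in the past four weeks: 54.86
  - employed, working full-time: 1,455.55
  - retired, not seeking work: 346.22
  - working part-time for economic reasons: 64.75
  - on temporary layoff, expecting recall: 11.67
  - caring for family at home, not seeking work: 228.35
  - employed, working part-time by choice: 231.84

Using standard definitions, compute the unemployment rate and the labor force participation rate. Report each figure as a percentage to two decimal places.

Employed = 1,455.55 + 64.75 + 231.84 = 1,752.14 thousand (anyone who worked, including part-time for economic reasons, counts as employed).
Unemployed = 54.86 + 11.67 = 66.53 thousand (jobless and actively searching, or on temporary layoff).
Labor force = 1,752.14 + 66.53 = 1,818.67 thousand.
Not in labor force = 346.22 + 228.35 = 574.57 thousand (those not working and not actively searching are outside the labor force).
Civilian working-age population = 1,818.67 + 574.57 = 2,393.24 thousand.
Unemployment rate = 66.53 / 1,818.67 = 3.66%.
Labor force participation rate = 1,818.67 / 2,393.24 = 75.99%.

Unemployment rate ≈ 3.66%; labor force participation rate ≈ 75.99%.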